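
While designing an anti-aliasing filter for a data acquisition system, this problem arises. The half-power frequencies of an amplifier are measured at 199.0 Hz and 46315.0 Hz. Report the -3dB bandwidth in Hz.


Bandwidth is the difference of -3dB frequencies:
BW = f_high - f_low
   = 46315.0 - 199.0
   = 46116.0 Hz

46116.0 Hz


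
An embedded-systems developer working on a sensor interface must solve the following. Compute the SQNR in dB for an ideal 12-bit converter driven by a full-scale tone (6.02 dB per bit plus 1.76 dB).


Theoretical SNR for a full-scale sinusoid:
SNR = 6.02 * N + 1.76
    = 6.02 * 12 + 1.76
    = 72.24 + 1.76
    = 74.0 dB

74.0 dB


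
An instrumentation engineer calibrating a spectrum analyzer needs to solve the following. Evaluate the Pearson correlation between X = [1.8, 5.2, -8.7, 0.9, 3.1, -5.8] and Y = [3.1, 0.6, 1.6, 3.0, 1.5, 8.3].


Pearson correlation coefficient (population):
r = cov(X,Y) / (std(X) * std(Y))
Mean X = -0.5833, Mean Y = 3.0167
Cov(X,Y) = -5.908611
Std(X) = 4.966359, Std(Y) = 2.518873
r = -0.4723

-0.4723


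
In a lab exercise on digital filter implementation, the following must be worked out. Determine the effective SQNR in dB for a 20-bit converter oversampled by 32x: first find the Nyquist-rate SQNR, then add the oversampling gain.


Step 1 — baseline SQNR at Nyquist:
SQNR_base = 6.02*N + 1.76
          = 6.02*20 + 1.76
          = 122.16 dB

Step 2 — oversampling processing gain:
G = 10*log10(OSR) = 10*log10(32) = 15.05 dB

Step 3 — total:
SQNR_total = 122.16 + 15.05 = 137.21 dB

Base SQNR = 122.16 dB; oversampled SQNR = 137.21 dB


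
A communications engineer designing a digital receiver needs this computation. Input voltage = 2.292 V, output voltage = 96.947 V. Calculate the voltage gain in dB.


Voltage gain in dB:
G = 20 * log10(Vout / Vin)
  = 20 * log10(96.947 / 2.292)
  = 20 * log10(42.297993)
  = 20 * 1.62632
  = 32.53 dB

32.53 dB


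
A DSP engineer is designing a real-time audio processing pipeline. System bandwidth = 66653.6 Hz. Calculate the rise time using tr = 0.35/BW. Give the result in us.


Rise time from bandwidth relationship:
tr = 0.35 / BW
   = 0.35 / 66653.6
   = 5.251029202e-06 s
   = 5.251 us

5.251 us


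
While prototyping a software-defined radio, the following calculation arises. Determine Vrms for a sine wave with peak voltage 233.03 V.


RMS voltage for a sinusoidal waveform:
V_rms = V_peak / sqrt(2)
      = 233.03 / 1.414214
      = 164.777 V

164.777 V


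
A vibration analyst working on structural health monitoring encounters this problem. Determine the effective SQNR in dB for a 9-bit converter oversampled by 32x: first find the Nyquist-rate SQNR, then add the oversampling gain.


Step 1 — baseline SQNR at Nyquist:
SQNR_base = 6.02*N + 1.76
          = 6.02*9 + 1.76
          = 55.94 dB

Step 2 — oversampling processing gain:
G = 10*log10(OSR) = 10*log10(32) = 15.05 dB

Step 3 — total:
SQNR_total = 55.94 + 15.05 = 70.99 dB

Base SQNR = 55.94 dB; oversampled SQNR = 70.99 dB


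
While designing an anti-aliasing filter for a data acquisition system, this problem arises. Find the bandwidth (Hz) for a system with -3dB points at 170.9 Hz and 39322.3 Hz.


Bandwidth is the difference of -3dB frequencies:
BW = f_high - f_low
   = 39322.3 - 170.9
   = 39151.4 Hz

39151.4 Hz


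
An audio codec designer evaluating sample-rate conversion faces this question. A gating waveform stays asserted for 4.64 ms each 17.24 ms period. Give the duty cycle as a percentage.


Duty cycle as a percentage:
DC = (t_on / T) * 100
   = (4.64 / 17.24) * 100
   = 0.269142 * 100
   = 26.91 %

26.91 %


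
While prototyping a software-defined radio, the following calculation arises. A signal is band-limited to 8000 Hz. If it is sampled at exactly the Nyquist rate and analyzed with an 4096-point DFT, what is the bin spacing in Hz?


Step 1 — Nyquist sampling rate:
fs = 2 * fmax = 2 * 8000 = 16000 Hz

Step 2 — DFT bin spacing:
df = fs / N = 16000 / 4096 = 3.9062 Hz

3.9062 Hz


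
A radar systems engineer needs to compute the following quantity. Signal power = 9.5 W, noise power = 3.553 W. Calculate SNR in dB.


SNR in decibels:
SNR = 10 * log10(Ps / Pn)
    = 10 * log10(9.5 / 3.553)
    = 10 * log10(2.6738)
    = 10 * 0.4271
    = 4.27 dB

4.27 dB


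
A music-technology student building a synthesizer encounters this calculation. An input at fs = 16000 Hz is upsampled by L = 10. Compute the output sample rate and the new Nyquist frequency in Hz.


Step 1 — output sample rate after interpolation by L:
fs_out = L * fs_in = 10 * 16000 = 160000 Hz

Step 2 — Nyquist frequency of the output stream:
f_Nyq = fs_out / 2 = 160000 / 2 = 80000.0 Hz

fs_out = 160000 Hz; f_Nyquist = 80000.0 Hz


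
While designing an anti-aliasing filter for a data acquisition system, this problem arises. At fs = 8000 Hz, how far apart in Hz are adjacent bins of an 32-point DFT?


DFT frequency resolution:
df = fs / N
   = 8000 / 32
   = 250.0 Hz

250.0 Hz


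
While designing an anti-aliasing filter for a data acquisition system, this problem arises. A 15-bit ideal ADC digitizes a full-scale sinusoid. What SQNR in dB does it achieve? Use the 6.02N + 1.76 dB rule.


Theoretical SNR for a full-scale sinusoid:
SNR = 6.02 * N + 1.76
    = 6.02 * 15 + 1.76
    = 90.3 + 1.76
    = 92.06 dB

92.06 dB


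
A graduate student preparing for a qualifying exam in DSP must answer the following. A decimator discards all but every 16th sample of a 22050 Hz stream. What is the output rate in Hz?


Decimation reduces the sample rate:
fs_out = fs_in / M
       = 22050 / 16
       = 1378.125 Hz

1378.125 Hz


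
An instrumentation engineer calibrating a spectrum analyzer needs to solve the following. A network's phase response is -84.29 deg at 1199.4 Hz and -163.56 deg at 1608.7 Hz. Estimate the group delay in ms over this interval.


Group delay from phase difference:
tau = -d(phi)/d(omega)
d(phi) = -79.27 deg = -1.383522 rad
d(omega) = 2*pi*(1608.7 - 1199.4) = 2571.7077 rad/s
tau = -(-1.383522) / 2571.7077
    = 0.538 ms

0.538 ms


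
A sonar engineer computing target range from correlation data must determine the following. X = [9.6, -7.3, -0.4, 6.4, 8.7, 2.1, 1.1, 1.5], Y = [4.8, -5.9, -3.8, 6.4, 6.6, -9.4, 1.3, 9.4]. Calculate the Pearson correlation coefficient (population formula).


Pearson correlation coefficient (population):
r = cov(X,Y) / (std(X) * std(Y))
Mean X = 2.7125, Mean Y = 1.175
Cov(X,Y) = 19.917813
Std(X) = 5.138929, Std(Y) = 6.365679
r = 0.6089

0.6089


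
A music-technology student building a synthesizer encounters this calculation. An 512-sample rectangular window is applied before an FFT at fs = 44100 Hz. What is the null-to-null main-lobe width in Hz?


Main lobe width for a rectangular window:
Width = 2 * fs / N
      = 2 * 44100 / 512
      = 88200 / 512
      = 172.266 Hz

172.266 Hz


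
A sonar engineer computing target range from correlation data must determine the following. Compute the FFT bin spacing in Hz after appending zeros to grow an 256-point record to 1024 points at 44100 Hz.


Frequency resolution after zero-padding:
N_padded = 256 * 4 = 1024
df = fs / N_padded
   = 44100 / 1024
   = 43.0664 Hz

43.0664 Hz


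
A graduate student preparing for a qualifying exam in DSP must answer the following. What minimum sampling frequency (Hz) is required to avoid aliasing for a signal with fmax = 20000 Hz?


The Nyquist rate is twice the maximum frequency component.
fs_min = 2 * fmax
      = 2 * 20000
      = 40000 Hz

40000


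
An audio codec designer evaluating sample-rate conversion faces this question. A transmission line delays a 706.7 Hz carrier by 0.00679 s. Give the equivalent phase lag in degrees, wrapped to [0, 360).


Phase shift from frequency and time delay:
phi = 360 * f * t_delay
    = 360 * 706.7 * 0.00679
    = 1727.46 degrees
    mod 360 = 287.46 degrees

287.46 degrees


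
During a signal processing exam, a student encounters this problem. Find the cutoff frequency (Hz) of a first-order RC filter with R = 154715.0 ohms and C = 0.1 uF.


Cutoff frequency of a first-order RC filter:
fc = 1 / (2 * pi * R * C)
C = 0.1 uF = 1e-07 F
fc = 1 / (2 * pi * 154715.0 * 1e-07)
   = 1 / 0.097210301480029
   = 10.286976 Hz

10.286976 Hz


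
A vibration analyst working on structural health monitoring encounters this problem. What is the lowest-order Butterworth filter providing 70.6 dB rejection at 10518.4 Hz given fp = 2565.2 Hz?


Butterworth filter order formula:
n = log10(10^(A/10) - 1) / (2 * log10(f_stop/f_pass))
10^(70.6/10) - 1 = 11481535.215
f_stop/f_pass = 10518.4 / 2565.2 = 4.1004
n = 5.7602 -> ceil = 6

6


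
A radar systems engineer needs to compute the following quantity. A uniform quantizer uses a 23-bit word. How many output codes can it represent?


Number of quantization levels = 2^N
= 2^23
= 8388608

8388608


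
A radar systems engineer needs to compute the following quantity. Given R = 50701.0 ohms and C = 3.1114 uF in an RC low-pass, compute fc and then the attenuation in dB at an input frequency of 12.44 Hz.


Step 1 — cutoff frequency:
fc = 1 / (2*pi*R*C)
C = 3.1114 uF = 3.1114e-06 F
fc = 1 / (2*pi*50701.0*3.1114e-06)
   = 1.0089 Hz

Step 2 — magnitude at f = 12.44 Hz:
|H(f)| = 1 / sqrt(1 + (f/fc)^2)
f/fc = 12.44 / 1.0089 = 12.330261
|H| = 1 / sqrt(1 + 152.035336) = 0.0808359
|H|_dB = 20*log10(0.0808359) = -21.85 dB

fc = 1.0089 Hz; |H(12.44 Hz)| = -21.85 dB


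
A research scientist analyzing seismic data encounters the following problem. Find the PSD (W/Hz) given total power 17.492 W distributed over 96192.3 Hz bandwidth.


Power spectral density:
PSD = P / BW
    = 17.492 / 96192.3
    = 0.00018184 W/Hz

0.00018184 W/Hz


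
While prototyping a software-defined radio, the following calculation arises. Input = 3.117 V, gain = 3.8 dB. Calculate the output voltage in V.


Output voltage from dB gain:
V_out = V_in * 10^(gain_dB / 20)
      = 3.117 * 10^(3.8 / 20)
      = 3.117 * 1.548817
      = 4.8277 V

4.8277 V


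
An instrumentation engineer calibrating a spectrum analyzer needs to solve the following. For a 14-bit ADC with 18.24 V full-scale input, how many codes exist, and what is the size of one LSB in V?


Step 1 — number of quantization levels:
L = 2^N = 2^14 = 16384

Step 2 — LSB step size:
delta = Vfs / L
      = 18.24 / 16384
      = 0.00111328 V

Levels = 16384; step size = 0.00111328 V


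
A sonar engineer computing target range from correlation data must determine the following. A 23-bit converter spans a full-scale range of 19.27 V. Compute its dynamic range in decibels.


Dynamic range from full-scale to LSB:
V_min = V_max / 2^bits = 19.27 / 2^23
DR = 20 * log10(V_max / V_min)
   = 20 * log10(2^23)
   = 20 * 23 * log10(2)
   = 138.47 dB

138.47 dB


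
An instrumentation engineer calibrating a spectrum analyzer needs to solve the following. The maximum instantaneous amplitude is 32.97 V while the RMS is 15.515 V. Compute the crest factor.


Crest factor is the ratio of peak to RMS:
CF = V_peak / V_rms
   = 32.97 / 15.515
   = 2.125

2.125


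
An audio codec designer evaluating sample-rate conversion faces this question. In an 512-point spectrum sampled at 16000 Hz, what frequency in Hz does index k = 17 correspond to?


Frequency of DFT bin k:
f_k = k * fs / N
    = 17 * 16000 / 512
    = 272000 / 512
    = 531.25 Hz

531.25 Hz


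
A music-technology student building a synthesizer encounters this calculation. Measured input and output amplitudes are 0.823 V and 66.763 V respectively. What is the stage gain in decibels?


Voltage gain in dB:
G = 20 * log10(Vout / Vin)
  = 20 * log10(66.763 / 0.823)
  = 20 * log10(81.121507)
  = 20 * 1.909136
  = 38.18 dB

38.18 dB


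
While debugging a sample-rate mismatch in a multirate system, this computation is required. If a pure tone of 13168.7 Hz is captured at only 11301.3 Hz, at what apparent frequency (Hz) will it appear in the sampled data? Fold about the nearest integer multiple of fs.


Compute the nearest integer multiple of fs to the signal:
n = round(13168.7 / 11301.3) = 1
f_alias = |13168.7 - 1 * 11301.3|
        = |13168.7 - 11301.3|
        = 1867.4 Hz

1867.4


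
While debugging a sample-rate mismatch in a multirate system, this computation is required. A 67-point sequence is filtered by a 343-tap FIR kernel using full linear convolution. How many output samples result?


Linear convolution output length:
L = N + M - 1
  = 67 + 343 - 1
  = 409 samples

409


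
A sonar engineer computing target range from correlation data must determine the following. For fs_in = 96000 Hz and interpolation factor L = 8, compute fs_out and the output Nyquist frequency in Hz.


Step 1 — output sample rate after interpolation by L:
fs_out = L * fs_in = 8 * 96000 = 768000 Hz

Step 2 — Nyquist frequency of the output stream:
f_Nyq = fs_out / 2 = 768000 / 2 = 384000.0 Hz

fs_out = 768000 Hz; f_Nyquist = 384000.0 Hz


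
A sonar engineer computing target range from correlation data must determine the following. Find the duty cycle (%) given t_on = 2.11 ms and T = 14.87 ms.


Duty cycle as a percentage:
DC = (t_on / T) * 100
   = (2.11 / 14.87) * 100
   = 0.141896 * 100
   = 14.19 %

14.19 %


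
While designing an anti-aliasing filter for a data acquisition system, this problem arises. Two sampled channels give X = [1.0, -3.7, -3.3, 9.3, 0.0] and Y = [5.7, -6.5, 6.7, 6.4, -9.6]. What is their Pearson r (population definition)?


Pearson correlation coefficient (population):
r = cov(X,Y) / (std(X) * std(Y))
Mean X = 0.66, Mean Y = 0.54
Cov(X,Y) = 13.0756
Std(X) = 4.688113, Std(Y) = 7.089316
r = 0.3934

0.3934


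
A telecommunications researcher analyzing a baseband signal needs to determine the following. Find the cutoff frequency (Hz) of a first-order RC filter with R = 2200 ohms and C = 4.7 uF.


Cutoff frequency of a first-order RC filter:
fc = 1 / (2 * pi * R * C)
C = 4.7 uF = 4.7e-06 F
fc = 1 / (2 * pi * 2200 * 4.7e-06)
   = 1 / 0.064968136076237
   = 15.392161 Hz

15.392161 Hz


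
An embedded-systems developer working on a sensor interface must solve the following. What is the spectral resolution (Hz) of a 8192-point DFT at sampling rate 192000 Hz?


DFT frequency resolution:
df = fs / N
   = 192000 / 8192
   = 23.4375 Hz

23.4375 Hz


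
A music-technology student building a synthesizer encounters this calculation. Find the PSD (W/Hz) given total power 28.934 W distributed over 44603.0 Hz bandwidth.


Power spectral density:
PSD = P / BW
    = 28.934 / 44603.0
    = 0.0006487 W/Hz

0.0006487 W/Hz


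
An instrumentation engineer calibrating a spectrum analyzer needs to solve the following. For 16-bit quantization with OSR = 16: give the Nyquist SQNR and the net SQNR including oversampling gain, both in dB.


Step 1 — baseline SQNR at Nyquist:
SQNR_base = 6.02*N + 1.76
          = 6.02*16 + 1.76
          = 98.08 dB

Step 2 — oversampling processing gain:
G = 10*log10(OSR) = 10*log10(16) = 12.04 dB

Step 3 — total:
SQNR_total = 98.08 + 12.04 = 110.12 dB

Base SQNR = 98.08 dB; oversampled SQNR = 110.12 dB


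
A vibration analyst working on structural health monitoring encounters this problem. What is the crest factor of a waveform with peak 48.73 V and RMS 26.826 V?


Crest factor is the ratio of peak to RMS:
CF = V_peak / V_rms
   = 48.73 / 26.826
   = 1.8165

1.8165


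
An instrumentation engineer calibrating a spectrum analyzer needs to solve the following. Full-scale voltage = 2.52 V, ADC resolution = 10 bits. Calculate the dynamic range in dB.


Dynamic range from full-scale to LSB:
V_min = V_max / 2^bits = 2.52 / 2^10
DR = 20 * log10(V_max / V_min)
   = 20 * log10(2^10)
   = 20 * 10 * log10(2)
   = 60.21 dB

60.21 dB


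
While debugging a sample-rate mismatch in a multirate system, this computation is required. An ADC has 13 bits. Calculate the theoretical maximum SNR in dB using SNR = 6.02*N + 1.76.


Theoretical SNR for a full-scale sinusoid:
SNR = 6.02 * N + 1.76
    = 6.02 * 13 + 1.76
    = 78.26 + 1.76
    = 80.02 dB

80.02 dB


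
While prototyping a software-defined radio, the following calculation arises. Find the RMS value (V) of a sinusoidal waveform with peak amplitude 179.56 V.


RMS voltage for a sinusoidal waveform:
V_rms = V_peak / sqrt(2)
      = 179.56 / 1.414214
      = 126.968 V

126.968 V


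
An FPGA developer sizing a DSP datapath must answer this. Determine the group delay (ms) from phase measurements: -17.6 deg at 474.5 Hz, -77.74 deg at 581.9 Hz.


Group delay from phase difference:
tau = -d(phi)/d(omega)
d(phi) = -60.14 deg = -1.049641 rad
d(omega) = 2*pi*(581.9 - 474.5) = 674.8141 rad/s
tau = -(-1.049641) / 674.8141
    = 1.5555 ms

1.5555 ms


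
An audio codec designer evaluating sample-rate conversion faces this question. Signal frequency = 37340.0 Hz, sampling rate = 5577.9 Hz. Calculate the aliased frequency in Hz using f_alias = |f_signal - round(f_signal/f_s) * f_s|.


Compute the nearest integer multiple of fs to the signal:
n = round(37340.0 / 5577.9) = 7
f_alias = |37340.0 - 7 * 5577.9|
        = |37340.0 - 39045.3|
        = 1705.3 Hz

1705.3


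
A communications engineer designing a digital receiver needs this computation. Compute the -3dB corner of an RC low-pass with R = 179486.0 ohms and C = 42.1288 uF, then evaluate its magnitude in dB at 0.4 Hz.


Step 1 — cutoff frequency:
fc = 1 / (2*pi*R*C)
C = 42.1288 uF = 4.21288e-05 F
fc = 1 / (2*pi*179486.0*4.21288e-05)
   = 0.021048 Hz

Step 2 — magnitude at f = 0.4 Hz:
|H(f)| = 1 / sqrt(1 + (f/fc)^2)
f/fc = 0.4 / 0.021048 = 19.004181
|H| = 1 / sqrt(1 + 361.158895) = 0.0525473
|H|_dB = 20*log10(0.0525473) = -25.59 dB

fc = 0.021048 Hz; |H(0.4 Hz)| = -25.59 dB


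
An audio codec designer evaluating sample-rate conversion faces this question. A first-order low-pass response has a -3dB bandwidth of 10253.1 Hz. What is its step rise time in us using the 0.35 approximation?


Rise time from bandwidth relationship:
tr = 0.35 / BW
   = 0.35 / 10253.1
   = 3.41360174e-05 s
   = 34.136 us

34.136 us


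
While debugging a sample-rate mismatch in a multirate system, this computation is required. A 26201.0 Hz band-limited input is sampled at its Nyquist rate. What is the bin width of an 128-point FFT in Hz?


Step 1 — Nyquist sampling rate:
fs = 2 * fmax = 2 * 26201.0 = 52402.0 Hz

Step 2 — DFT bin spacing:
df = fs / N = 52402.0 / 128 = 409.3906 Hz

409.3906 Hz


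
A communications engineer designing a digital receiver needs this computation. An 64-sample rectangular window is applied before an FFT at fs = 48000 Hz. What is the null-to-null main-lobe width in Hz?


Main lobe width for a rectangular window:
Width = 2 * fs / N
      = 2 * 48000 / 64
      = 96000 / 64
      = 1500.0 Hz

1500.0 Hz


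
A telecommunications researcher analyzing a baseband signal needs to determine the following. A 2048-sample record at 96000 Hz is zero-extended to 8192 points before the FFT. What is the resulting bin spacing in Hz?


Frequency resolution after zero-padding:
N_padded = 2048 * 4 = 8192
df = fs / N_padded
   = 96000 / 8192
   = 11.7188 Hz

11.7188 Hz


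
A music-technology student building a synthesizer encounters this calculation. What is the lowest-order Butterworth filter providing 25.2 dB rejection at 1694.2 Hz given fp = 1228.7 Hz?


Butterworth filter order formula:
n = log10(10^(A/10) - 1) / (2 * log10(f_stop/f_pass))
10^(25.2/10) - 1 = 330.1311
f_stop/f_pass = 1694.2 / 1228.7 = 1.3789
n = 9.0263 -> ceil = 10

10


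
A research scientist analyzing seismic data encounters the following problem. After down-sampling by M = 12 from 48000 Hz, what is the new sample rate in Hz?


Decimation reduces the sample rate:
fs_out = fs_in / M
       = 48000 / 12
       = 4000.0 Hz

4000.0 Hz


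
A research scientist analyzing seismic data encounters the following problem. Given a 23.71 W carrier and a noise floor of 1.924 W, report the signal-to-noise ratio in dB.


SNR in decibels:
SNR = 10 * log10(Ps / Pn)
    = 10 * log10(23.71 / 1.924)
    = 10 * log10(12.3233)
    = 10 * 1.0907
    = 10.91 dB

10.91 dB


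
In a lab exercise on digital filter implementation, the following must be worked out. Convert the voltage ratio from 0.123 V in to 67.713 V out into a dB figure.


Voltage gain in dB:
G = 20 * log10(Vout / Vin)
  = 20 * log10(67.713 / 0.123)
  = 20 * log10(550.512195)
  = 20 * 2.740767
  = 54.82 dB

54.82 dB


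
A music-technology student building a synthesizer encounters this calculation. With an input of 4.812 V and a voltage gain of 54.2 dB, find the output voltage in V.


Output voltage from dB gain:
V_out = V_in * 10^(gain_dB / 20)
      = 4.812 * 10^(54.2 / 20)
      = 4.812 * 512.861384
      = 2467.889 V

2467.889 V


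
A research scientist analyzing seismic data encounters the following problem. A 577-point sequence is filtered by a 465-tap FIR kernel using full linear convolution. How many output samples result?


Linear convolution output length:
L = N + M - 1
  = 577 + 465 - 1
  = 1041 samples

1041


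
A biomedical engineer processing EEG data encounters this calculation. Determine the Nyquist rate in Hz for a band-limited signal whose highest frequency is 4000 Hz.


The Nyquist rate is twice the maximum frequency component.
fs_min = 2 * fmax
      = 2 * 4000
      = 8000 Hz

8000


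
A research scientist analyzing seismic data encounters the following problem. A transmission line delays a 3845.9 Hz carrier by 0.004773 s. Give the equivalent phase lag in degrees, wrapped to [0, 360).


Phase shift from frequency and time delay:
phi = 360 * f * t_delay
    = 360 * 3845.9 * 0.004773
    = 6608.33 degrees
    mod 360 = 128.33 degrees

128.33 degrees


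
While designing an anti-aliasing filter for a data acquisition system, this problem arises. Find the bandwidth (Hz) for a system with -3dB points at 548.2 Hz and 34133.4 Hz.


Bandwidth is the difference of -3dB frequencies:
BW = f_high - f_low
   = 34133.4 - 548.2
   = 33585.2 Hz

33585.2 Hz


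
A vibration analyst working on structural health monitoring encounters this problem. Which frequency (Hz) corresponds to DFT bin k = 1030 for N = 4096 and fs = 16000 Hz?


Frequency of DFT bin k:
f_k = k * fs / N
    = 1030 * 16000 / 4096
    = 16480000 / 4096
    = 4023.438 Hz

4023.438 Hz


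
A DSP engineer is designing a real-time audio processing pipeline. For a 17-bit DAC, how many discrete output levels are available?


Number of quantization levels = 2^N
= 2^17
= 131072

131072


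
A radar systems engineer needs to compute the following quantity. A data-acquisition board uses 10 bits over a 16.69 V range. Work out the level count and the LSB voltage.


Step 1 — number of quantization levels:
L = 2^N = 2^10 = 1024

Step 2 — LSB step size:
delta = Vfs / L
      = 16.69 / 1024
      = 0.01629883 V

Levels = 1024; step size = 0.01629883 V


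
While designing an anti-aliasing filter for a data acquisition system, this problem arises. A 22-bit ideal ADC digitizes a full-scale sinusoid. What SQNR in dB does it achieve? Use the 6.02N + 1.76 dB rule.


Theoretical SNR for a full-scale sinusoid:
SNR = 6.02 * N + 1.76
    = 6.02 * 22 + 1.76
    = 132.44 + 1.76
    = 134.2 dB

134.2 dB


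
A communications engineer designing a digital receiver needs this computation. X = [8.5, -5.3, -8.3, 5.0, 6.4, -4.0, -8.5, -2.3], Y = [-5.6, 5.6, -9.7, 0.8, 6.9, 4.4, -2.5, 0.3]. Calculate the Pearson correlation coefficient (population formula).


Pearson correlation coefficient (population):
r = cov(X,Y) / (std(X) * std(Y))
Mean X = -1.0625, Mean Y = 0.025
Cov(X,Y) = 6.820312
Std(X) = 6.321578, Std(Y) = 5.370696
r = 0.2009

0.2009


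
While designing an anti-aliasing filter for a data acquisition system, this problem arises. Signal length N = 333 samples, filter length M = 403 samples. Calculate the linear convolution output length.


Linear convolution output length:
L = N + M - 1
  = 333 + 403 - 1
  = 735 samples

735


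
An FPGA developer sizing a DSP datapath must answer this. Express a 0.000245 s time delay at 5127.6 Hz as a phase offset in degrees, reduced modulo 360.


Phase shift from frequency and time delay:
phi = 360 * f * t_delay
    = 360 * 5127.6 * 0.000245
    = 452.25 degrees
    mod 360 = 92.25 degrees

92.25 degrees


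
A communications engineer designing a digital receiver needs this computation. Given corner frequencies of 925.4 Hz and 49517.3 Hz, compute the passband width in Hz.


Bandwidth is the difference of -3dB frequencies:
BW = f_high - f_low
   = 49517.3 - 925.4
   = 48591.9 Hz

48591.9 Hz


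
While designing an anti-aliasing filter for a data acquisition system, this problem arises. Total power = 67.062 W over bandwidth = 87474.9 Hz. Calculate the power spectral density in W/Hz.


Power spectral density:
PSD = P / BW
    = 67.062 / 87474.9
    = 0.00076664 W/Hz

0.00076664 W/Hz


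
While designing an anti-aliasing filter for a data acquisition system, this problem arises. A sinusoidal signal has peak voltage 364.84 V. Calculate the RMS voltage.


RMS voltage for a sinusoidal waveform:
V_rms = V_peak / sqrt(2)
      = 364.84 / 1.414214
      = 257.981 V

257.981 V


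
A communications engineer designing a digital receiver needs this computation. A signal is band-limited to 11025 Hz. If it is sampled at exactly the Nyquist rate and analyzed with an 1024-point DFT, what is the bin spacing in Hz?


Step 1 — Nyquist sampling rate:
fs = 2 * fmax = 2 * 11025 = 22050 Hz

Step 2 — DFT bin spacing:
df = fs / N = 22050 / 1024 = 21.5332 Hz

21.5332 Hz


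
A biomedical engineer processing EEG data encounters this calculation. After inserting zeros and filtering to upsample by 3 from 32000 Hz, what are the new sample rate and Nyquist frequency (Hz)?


Step 1 — output sample rate after interpolation by L:
fs_out = L * fs_in = 3 * 32000 = 96000 Hz

Step 2 — Nyquist frequency of the output stream:
f_Nyq = fs_out / 2 = 96000 / 2 = 48000.0 Hz

fs_out = 96000 Hz; f_Nyquist = 48000.0 Hz


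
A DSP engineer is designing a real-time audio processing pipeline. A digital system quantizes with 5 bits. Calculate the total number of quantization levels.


Number of quantization levels = 2^N
= 2^5
= 32

32


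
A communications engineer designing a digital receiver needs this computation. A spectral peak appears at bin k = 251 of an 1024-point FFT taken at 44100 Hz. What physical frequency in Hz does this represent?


Frequency of DFT bin k:
f_k = k * fs / N
    = 251 * 44100 / 1024
    = 11069100 / 1024
    = 10809.668 Hz

10809.668 Hz


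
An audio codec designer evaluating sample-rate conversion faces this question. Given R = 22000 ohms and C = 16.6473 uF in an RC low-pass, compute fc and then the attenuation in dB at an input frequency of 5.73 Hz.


Step 1 — cutoff frequency:
fc = 1 / (2*pi*R*C)
C = 16.6473 uF = 1.66473e-05 F
fc = 1 / (2*pi*22000*1.66473e-05)
   = 0.434564 Hz

Step 2 — magnitude at f = 5.73 Hz:
|H(f)| = 1 / sqrt(1 + (f/fc)^2)
f/fc = 5.73 / 0.434564 = 13.18563
|H| = 1 / sqrt(1 + 173.860838) = 0.075623
|H|_dB = 20*log10(0.075623) = -22.43 dB

fc = 0.434564 Hz; |H(5.73 Hz)| = -22.43 dB


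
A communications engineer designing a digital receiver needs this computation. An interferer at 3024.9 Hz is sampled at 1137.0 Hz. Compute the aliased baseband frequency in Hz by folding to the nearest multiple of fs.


Compute the nearest integer multiple of fs to the signal:
n = round(3024.9 / 1137.0) = 3
f_alias = |3024.9 - 3 * 1137.0|
        = |3024.9 - 3411.0|
        = 386.1 Hz

386.1


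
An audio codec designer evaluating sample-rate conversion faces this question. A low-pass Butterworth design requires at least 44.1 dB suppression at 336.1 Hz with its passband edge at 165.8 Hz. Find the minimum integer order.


Butterworth filter order formula:
n = log10(10^(A/10) - 1) / (2 * log10(f_stop/f_pass))
10^(44.1/10) - 1 = 25702.9578
f_stop/f_pass = 336.1 / 165.8 = 2.0271
n = 7.1851 -> ceil = 8

8


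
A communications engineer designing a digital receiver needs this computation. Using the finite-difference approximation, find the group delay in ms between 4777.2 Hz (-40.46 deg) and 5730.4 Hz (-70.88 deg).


Group delay from phase difference:
tau = -d(phi)/d(omega)
d(phi) = -30.42 deg = -0.530929 rad
d(omega) = 2*pi*(5730.4 - 4777.2) = 5989.1322 rad/s
tau = -(-0.530929) / 5989.1322
    = 0.0886 ms

0.0886 ms


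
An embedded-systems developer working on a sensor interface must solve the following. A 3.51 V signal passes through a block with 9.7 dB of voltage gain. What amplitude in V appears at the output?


Output voltage from dB gain:
V_out = V_in * 10^(gain_dB / 20)
      = 3.51 * 10^(9.7 / 20)
      = 3.51 * 3.054921
      = 10.7228 V

10.7228 V


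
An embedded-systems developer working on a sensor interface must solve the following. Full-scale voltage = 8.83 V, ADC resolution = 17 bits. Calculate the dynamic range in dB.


Dynamic range from full-scale to LSB:
V_min = V_max / 2^bits = 8.83 / 2^17
DR = 20 * log10(V_max / V_min)
   = 20 * log10(2^17)
   = 20 * 17 * log10(2)
   = 102.35 dB

102.35 dB


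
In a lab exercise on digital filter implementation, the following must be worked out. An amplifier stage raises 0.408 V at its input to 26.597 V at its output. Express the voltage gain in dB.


Voltage gain in dB:
G = 20 * log10(Vout / Vin)
  = 20 * log10(26.597 / 0.408)
  = 20 * log10(65.188725)
  = 20 * 1.814172
  = 36.28 dB

36.28 dB


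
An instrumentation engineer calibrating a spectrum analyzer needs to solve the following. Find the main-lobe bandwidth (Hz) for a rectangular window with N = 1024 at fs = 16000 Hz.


Main lobe width for a rectangular window:
Width = 2 * fs / N
      = 2 * 16000 / 1024
      = 32000 / 1024
      = 31.25 Hz

31.25 Hz


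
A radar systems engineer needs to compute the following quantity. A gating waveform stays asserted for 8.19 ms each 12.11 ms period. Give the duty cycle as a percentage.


Duty cycle as a percentage:
DC = (t_on / T) * 100
   = (8.19 / 12.11) * 100
   = 0.676301 * 100
   = 67.63 %

67.63 %


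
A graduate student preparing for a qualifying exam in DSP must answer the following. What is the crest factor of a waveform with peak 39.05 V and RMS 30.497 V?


Crest factor is the ratio of peak to RMS:
CF = V_peak / V_rms
   = 39.05 / 30.497
   = 1.2805

1.2805


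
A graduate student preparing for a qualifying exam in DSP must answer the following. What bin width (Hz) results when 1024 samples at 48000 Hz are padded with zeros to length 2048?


Frequency resolution after zero-padding:
N_padded = 1024 * 2 = 2048
df = fs / N_padded
   = 48000 / 2048
   = 23.4375 Hz

23.4375 Hz


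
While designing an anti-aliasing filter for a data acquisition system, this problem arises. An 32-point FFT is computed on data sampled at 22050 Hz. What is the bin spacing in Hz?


DFT frequency resolution:
df = fs / N
   = 22050 / 32
   = 689.0625 Hz

689.0625 Hz


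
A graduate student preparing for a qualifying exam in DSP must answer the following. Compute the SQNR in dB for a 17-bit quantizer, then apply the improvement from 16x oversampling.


Step 1 — baseline SQNR at Nyquist:
SQNR_base = 6.02*N + 1.76
          = 6.02*17 + 1.76
          = 104.1 dB

Step 2 — oversampling processing gain:
G = 10*log10(OSR) = 10*log10(16) = 12.04 dB

Step 3 — total:
SQNR_total = 104.1 + 12.04 = 116.14 dB

Base SQNR = 104.1 dB; oversampled SQNR = 116.14 dB


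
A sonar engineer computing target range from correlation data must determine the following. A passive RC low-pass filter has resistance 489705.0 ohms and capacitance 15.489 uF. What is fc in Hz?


Cutoff frequency of a first-order RC filter:
fc = 1 / (2 * pi * R * C)
C = 15.489 uF = 1.5489e-05 F
fc = 1 / (2 * pi * 489705.0 * 1.5489e-05)
   = 1 / 47.658216563343
   = 0.020983 Hz

0.020983 Hz


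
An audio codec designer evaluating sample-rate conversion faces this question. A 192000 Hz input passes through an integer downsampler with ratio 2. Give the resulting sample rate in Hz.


Decimation reduces the sample rate:
fs_out = fs_in / M
       = 192000 / 2
       = 96000.0 Hz

96000.0 Hz


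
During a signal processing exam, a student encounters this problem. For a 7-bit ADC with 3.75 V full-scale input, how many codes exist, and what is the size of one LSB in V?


Step 1 — number of quantization levels:
L = 2^N = 2^7 = 128

Step 2 — LSB step size:
delta = Vfs / L
      = 3.75 / 128
      = 0.02929688 V

Levels = 128; step size = 0.02929688 V


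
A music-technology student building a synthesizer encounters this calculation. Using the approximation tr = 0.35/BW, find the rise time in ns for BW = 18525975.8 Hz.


Rise time from bandwidth relationship:
tr = 0.35 / BW
   = 0.35 / 18525975.8
   = 1.889239216e-08 s
   = 18.8924 ns

18.8924 ns


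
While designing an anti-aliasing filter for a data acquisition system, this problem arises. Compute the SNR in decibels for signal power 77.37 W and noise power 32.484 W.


SNR in decibels:
SNR = 10 * log10(Ps / Pn)
    = 10 * log10(77.37 / 32.484)
    = 10 * log10(2.3818)
    = 10 * 0.3769
    = 3.77 dB

3.77 dB


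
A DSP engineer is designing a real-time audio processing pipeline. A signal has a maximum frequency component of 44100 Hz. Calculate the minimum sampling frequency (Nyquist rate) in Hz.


The Nyquist rate is twice the maximum frequency component.
fs_min = 2 * fmax
      = 2 * 44100
      = 88200 Hz

88200


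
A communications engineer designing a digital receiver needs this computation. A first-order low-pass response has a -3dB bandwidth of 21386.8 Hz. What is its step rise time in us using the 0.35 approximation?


Rise time from bandwidth relationship:
tr = 0.35 / BW
   = 0.35 / 21386.8
   = 1.636523463e-05 s
   = 16.3652 us

16.3652 us


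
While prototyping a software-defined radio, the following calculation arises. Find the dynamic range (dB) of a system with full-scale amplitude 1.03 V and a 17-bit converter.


Dynamic range from full-scale to LSB:
V_min = V_max / 2^bits = 1.03 / 2^17
DR = 20 * log10(V_max / V_min)
   = 20 * log10(2^17)
   = 20 * 17 * log10(2)
   = 102.35 dB

102.35 dB


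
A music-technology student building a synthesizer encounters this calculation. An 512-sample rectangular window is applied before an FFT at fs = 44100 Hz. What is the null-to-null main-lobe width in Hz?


Main lobe width for a rectangular window:
Width = 2 * fs / N
      = 2 * 44100 / 512
      = 88200 / 512
      = 172.266 Hz

172.266 Hz


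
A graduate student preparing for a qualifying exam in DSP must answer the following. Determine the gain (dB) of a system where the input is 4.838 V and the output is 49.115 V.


Voltage gain in dB:
G = 20 * log10(Vout / Vin)
  = 20 * log10(49.115 / 4.838)
  = 20 * log10(10.151922)
  = 20 * 1.006548
  = 20.13 dB

20.13 dB


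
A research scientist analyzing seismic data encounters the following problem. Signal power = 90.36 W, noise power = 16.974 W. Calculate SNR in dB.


SNR in decibels:
SNR = 10 * log10(Ps / Pn)
    = 10 * log10(90.36 / 16.974)
    = 10 * log10(5.3234)
    = 10 * 0.7262
    = 7.26 dB

7.26 dB


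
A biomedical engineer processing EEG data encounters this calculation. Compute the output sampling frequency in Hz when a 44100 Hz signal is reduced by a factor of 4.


Decimation reduces the sample rate:
fs_out = fs_in / M
       = 44100 / 4
       = 11025.0 Hz

11025.0 Hz


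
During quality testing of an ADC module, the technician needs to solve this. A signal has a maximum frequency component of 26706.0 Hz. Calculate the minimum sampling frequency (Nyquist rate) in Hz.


The Nyquist rate is twice the maximum frequency component.
fs_min = 2 * fmax
      = 2 * 26706.0
      = 53412.0 Hz

53412.0


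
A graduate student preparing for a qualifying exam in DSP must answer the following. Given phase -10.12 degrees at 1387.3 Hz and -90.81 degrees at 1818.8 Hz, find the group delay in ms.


Group delay from phase difference:
tau = -d(phi)/d(omega)
d(phi) = -80.69 deg = -1.408306 rad
d(omega) = 2*pi*(1818.8 - 1387.3) = 2711.1945 rad/s
tau = -(-1.408306) / 2711.1945
    = 0.5194 ms

0.5194 ms


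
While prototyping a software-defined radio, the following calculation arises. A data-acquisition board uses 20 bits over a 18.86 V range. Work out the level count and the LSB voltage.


Step 1 — number of quantization levels:
L = 2^N = 2^20 = 1048576

Step 2 — LSB step size:
delta = Vfs / L
      = 18.86 / 1048576
      = 1.799e-05 V

Levels = 1048576; step size = 1.799e-05 V


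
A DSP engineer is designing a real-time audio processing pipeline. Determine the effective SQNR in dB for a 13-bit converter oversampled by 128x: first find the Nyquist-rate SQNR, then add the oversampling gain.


Step 1 — baseline SQNR at Nyquist:
SQNR_base = 6.02*N + 1.76
          = 6.02*13 + 1.76
          = 80.02 dB

Step 2 — oversampling processing gain:
G = 10*log10(OSR) = 10*log10(128) = 21.07 dB

Step 3 — total:
SQNR_total = 80.02 + 21.07 = 101.09 dB

Base SQNR = 80.02 dB; oversampled SQNR = 101.09 dB


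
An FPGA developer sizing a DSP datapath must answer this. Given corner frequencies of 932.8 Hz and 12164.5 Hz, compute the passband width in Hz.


Bandwidth is the difference of -3dB frequencies:
BW = f_high - f_low
   = 12164.5 - 932.8
   = 11231.7 Hz

11231.7 Hz


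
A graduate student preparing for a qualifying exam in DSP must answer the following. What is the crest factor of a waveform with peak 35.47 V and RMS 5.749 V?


Crest factor is the ratio of peak to RMS:
CF = V_peak / V_rms
   = 35.47 / 5.749
   = 6.1698

6.1698


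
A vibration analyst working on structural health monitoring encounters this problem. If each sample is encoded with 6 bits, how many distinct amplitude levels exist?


Number of quantization levels = 2^N
= 2^6
= 64

64


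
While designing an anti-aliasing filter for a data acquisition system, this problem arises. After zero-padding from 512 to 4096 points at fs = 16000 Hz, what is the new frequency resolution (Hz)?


Frequency resolution after zero-padding:
N_padded = 512 * 8 = 4096
df = fs / N_padded
   = 16000 / 4096
   = 3.9062 Hz

3.9062 Hz


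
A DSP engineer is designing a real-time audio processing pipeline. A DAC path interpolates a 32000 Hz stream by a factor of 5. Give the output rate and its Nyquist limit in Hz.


Step 1 — output sample rate after interpolation by L:
fs_out = L * fs_in = 5 * 32000 = 160000 Hz

Step 2 — Nyquist frequency of the output stream:
f_Nyq = fs_out / 2 = 160000 / 2 = 80000.0 Hz

fs_out = 160000 Hz; f_Nyquist = 80000.0 Hz


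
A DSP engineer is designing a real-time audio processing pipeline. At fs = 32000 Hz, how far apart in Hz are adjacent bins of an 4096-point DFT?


DFT frequency resolution:
df = fs / N
   = 32000 / 4096
   = 7.8125 Hz

7.8125 Hz


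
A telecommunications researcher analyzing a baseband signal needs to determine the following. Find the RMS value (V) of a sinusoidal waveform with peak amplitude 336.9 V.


RMS voltage for a sinusoidal waveform:
V_rms = V_peak / sqrt(2)
      = 336.9 / 1.414214
      = 238.224 V

238.224 V


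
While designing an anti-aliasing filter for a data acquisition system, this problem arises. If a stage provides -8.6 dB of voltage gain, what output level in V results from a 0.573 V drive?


Output voltage from dB gain:
V_out = V_in * 10^(gain_dB / 20)
      = 0.573 * 10^(-8.6 / 20)
      = 0.573 * 0.371535
      = 0.2129 V

0.2129 V


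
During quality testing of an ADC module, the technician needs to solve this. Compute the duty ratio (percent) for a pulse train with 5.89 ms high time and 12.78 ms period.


Duty cycle as a percentage:
DC = (t_on / T) * 100
   = (5.89 / 12.78) * 100
   = 0.460876 * 100
   = 46.09 %

46.09 %
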